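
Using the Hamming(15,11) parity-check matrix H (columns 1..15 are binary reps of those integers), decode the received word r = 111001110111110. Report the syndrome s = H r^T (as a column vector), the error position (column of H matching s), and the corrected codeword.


s = (0, 1, 1, 1)^T, error position = 7, corrected codeword c = 111001010111110

Compute s = H r^T mod 2 one row at a time:
  s_1 = 1 + 0 + 1 + 1 + 1 + 1 + 1 + 0 = 6 ≡ 0 (mod 2).
  s_2 = 0 + 0 + 1 + 1 + 1 + 1 + 1 + 0 = 5 ≡ 1 (mod 2).
  s_3 = 1 + 1 + 1 + 1 + 1 + 1 + 1 + 0 = 7 ≡ 1 (mod 2).
  s_4 = 1 + 1 + 0 + 1 + 0 + 1 + 1 + 0 = 5 ≡ 1 (mod 2).
s = (0, 1, 1, 1)^T — this equals column 7 of H (binary 0111), so error is at position 7.
Correct: flip bit 7 of r = 111001110111110 to get c = 111001010111110.


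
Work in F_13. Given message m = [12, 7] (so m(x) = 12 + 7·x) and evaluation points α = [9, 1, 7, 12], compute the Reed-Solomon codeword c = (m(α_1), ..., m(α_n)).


c = [10, 6, 9, 5]

Message polynomial: m(x) = 12 + 7·x (mod 13).
For each evaluation point α_i, compute m(α_i) mod 13:
  α_1 = 9: Horner steps 7 → 10, so m(9) = 10.
  α_2 = 1: Horner steps 7 → 6, so m(1) = 6.
  α_3 = 7: Horner steps 7 → 9, so m(7) = 9.
  α_4 = 12: Horner steps 7 → 5, so m(12) = 5.
Codeword c = [10, 6, 9, 5] ∈ F_13^4.


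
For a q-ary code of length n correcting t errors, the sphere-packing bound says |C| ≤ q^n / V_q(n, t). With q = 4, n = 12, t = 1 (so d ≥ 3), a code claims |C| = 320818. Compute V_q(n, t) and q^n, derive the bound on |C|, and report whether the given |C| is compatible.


V_q(n, t) = 37, q^n = 16777216, Hamming bound = 453438, |C| = 320818 ≤ bound (satisfied).

Step 1: Compute V_q(n, t) = Σ_{j=0}^1 C(n, j) (q−1)^j.
  j = 0: C(12,0)·(3)^0 = 1·1 = 1.
  j = 1: C(12,1)·(3)^1 = 12·3 = 36.
  V_q(n, t) = 1 + 36 = 37.
Step 2: q^n = 4^12 = 16777216.
Step 3: Hamming bound ⌊q^n / V_q(n,t)⌋ = ⌊16777216/37⌋ = 453438.
Step 4: Compare |C| = 320818 to 453438: satisfied.
The claimed |C| lies below the Hamming bound.


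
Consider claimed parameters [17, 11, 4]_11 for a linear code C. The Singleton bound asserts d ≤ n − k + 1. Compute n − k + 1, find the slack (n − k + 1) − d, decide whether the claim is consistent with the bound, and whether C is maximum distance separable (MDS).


Singleton RHS = n − k + 1 = 7, slack = 3, bound satisfied, not MDS.

Singleton bound: d ≤ n − k + 1.
Here n = 17, k = 11, so n − k + 1 = 7.
Given d = 4, check d ≤ 7: YES.
Slack = (n − k + 1) − d = 3.
The code is NOT MDS (slack = 3 > 0).
Description: the claimed parameters are [17, 11, 4]_11; such a code would be non-MDS.


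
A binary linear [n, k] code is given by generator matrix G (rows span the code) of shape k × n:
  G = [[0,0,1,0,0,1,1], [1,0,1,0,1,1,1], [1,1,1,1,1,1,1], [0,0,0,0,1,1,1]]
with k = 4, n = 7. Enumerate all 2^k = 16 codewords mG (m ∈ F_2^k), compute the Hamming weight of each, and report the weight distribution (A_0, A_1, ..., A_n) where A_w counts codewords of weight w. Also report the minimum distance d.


Weight distribution: A_0 = 1, A_2 = 4, A_3 = 3, A_4 = 3, A_5 = 4, A_7 = 1. Minimum distance d = 2.

Enumerate all 2^4 = 16 messages m ∈ F_2^4.
For each, compute codeword c = mG in F_2^7, then tally its weight.
  m = 0000 → c = 0000000, weight = 0.
  m = 1000 → c = 0010011, weight = 3.
  m = 0100 → c = 1010111, weight = 5.
  m = 1100 → c = 1000100, weight = 2.
  m = 0010 → c = 1111111, weight = 7.
  m = 1010 → c = 1101100, weight = 4.
  m = 0110 → c = 0101000, weight = 2.
  m = 1110 → c = 0111011, weight = 5.
  m = 0001 → c = 0000111, weight = 3.
  m = 1001 → c = 0010100, weight = 2.
  m = 0101 → c = 1010000, weight = 2.
  m = 1101 → c = 1000011, weight = 3.
  m = 0011 → c = 1111000, weight = 4.
  m = 1011 → c = 1101011, weight = 5.
  m = 0111 → c = 0101111, weight = 5.
  m = 1111 → c = 0111100, weight = 4.
Tally weights:
  weight 0: 1 codewords.
  weight 2: 4 codewords.
  weight 3: 3 codewords.
  weight 4: 3 codewords.
  weight 5: 4 codewords.
  weight 7: 1 codewords.
Minimum distance d = smallest w > 0 with A_w > 0 = 2.
Sanity: Σ A_w = 16 = 2^4 = 16 ✓.


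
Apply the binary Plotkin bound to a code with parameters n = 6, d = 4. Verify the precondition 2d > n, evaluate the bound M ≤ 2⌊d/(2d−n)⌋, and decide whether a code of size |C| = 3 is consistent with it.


Plotkin bound M ≤ 4; given |C| = 3 ≤ bound (satisfied).

Check applicability: 2d = 8, n = 6.
2d − n = 2 > 0, so Plotkin applies.
Compute d/(2d−n) = 4/2 ≈ 2.0000.
⌊d/(2d−n)⌋ = 2.
Plotkin bound: M ≤ 2·2 = 4.
Given |C| = 3, check: satisfied.
This |C| is below the Plotkin bound.


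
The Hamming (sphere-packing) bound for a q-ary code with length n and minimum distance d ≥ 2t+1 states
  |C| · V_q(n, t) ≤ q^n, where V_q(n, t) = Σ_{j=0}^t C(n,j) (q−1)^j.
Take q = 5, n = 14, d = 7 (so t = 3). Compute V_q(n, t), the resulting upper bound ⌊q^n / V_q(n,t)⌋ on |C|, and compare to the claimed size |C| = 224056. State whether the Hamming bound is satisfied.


V_q(n, t) = 24809, q^n = 6103515625, Hamming bound = 246020, |C| = 224056 ≤ bound (satisfied).

Step 1: Compute V_q(n, t) = Σ_{j=0}^3 C(n, j) (q−1)^j.
  j = 0: C(14,0)·(4)^0 = 1·1 = 1.
  j = 1: C(14,1)·(4)^1 = 14·4 = 56.
  j = 2: C(14,2)·(4)^2 = 91·16 = 1456.
  j = 3: C(14,3)·(4)^3 = 364·64 = 23296.
  V_q(n, t) = 1 + 56 + 1456 + 23296 = 24809.
Step 2: q^n = 5^14 = 6103515625.
Step 3: Hamming bound ⌊q^n / V_q(n,t)⌋ = ⌊6103515625/24809⌋ = 246020.
Step 4: Compare |C| = 224056 to 246020: satisfied.
The claimed |C| lies below the Hamming bound.


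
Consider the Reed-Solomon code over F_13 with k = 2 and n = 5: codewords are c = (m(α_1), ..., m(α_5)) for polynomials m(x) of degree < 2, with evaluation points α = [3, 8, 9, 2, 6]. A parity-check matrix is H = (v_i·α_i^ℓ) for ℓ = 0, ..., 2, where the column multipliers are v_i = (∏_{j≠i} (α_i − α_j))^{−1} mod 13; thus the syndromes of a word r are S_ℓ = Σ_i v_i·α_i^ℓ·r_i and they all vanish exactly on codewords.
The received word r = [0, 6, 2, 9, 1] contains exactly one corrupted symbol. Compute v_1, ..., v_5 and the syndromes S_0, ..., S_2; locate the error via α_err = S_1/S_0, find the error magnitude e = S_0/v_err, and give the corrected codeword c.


S = (8, 3, 6), error at position 4, error magnitude e = 5, c = [0, 6, 2, 4, 1].

Step 1: column multipliers v_i = (∏_{j≠i}(α_i − α_j))^{−1} mod 13.
  i = 1 (α = 3): (3−8)(3−9)(3−2)(3−6) = (−5)·(−6)·1·(−3) = −90 ≡ 1, so v_1 = 1^{−1} = 1 (mod 13).
  i = 2 (α = 8): (8−3)(8−9)(8−2)(8−6) = 5·(−1)·6·2 = −60 ≡ 5, so v_2 = 5^{−1} = 8 (mod 13).
  i = 3 (α = 9): (9−3)(9−8)(9−2)(9−6) = 6·1·7·3 = 126 ≡ 9, so v_3 = 9^{−1} = 3 (mod 13).
  i = 4 (α = 2): (2−3)(2−8)(2−9)(2−6) = (−1)·(−6)·(−7)·(−4) = 168 ≡ 12, so v_4 = 12^{−1} = 12 (mod 13).
  i = 5 (α = 6): (6−3)(6−8)(6−9)(6−2) = 3·(−2)·(−3)·4 = 72 ≡ 7, so v_5 = 7^{−1} = 2 (mod 13).
  v = [1, 8, 3, 12, 2].
Step 2: syndromes of r = [0, 6, 2, 9, 1] (all sums mod 13).
  S_0 = Σ v_i r_i = 1·0 + 8·6 + 3·2 + 12·9 + 2·1 = 164 ≡ 8.
  S_1 = Σ v_i α_i r_i = 1·3·0 + 8·8·6 + 3·9·2 + 12·2·9 + 2·6·1 = 666 ≡ 3.
  α_i^2 mod 13 = [9, 12, 3, 4, 10].
  S_2 = Σ v_i α_i^2 r_i = 1·9·0 + 8·12·6 + 3·3·2 + 12·4·9 + 2·10·1 = 1046 ≡ 6.
  S = (8, 3, 6) ≠ 0, so r is not a codeword (an error is present).
Step 3: locate the error. For a single error e at position i, S_ℓ = v_i·e·α_i^ℓ, so α_err = S_1/S_0.
  S_0^{−1} = 8^{−1} = 5 (mod 13), so α_err = 3·5 = 15 ≡ 2 = α_4. Error position i = 4.
  Consistency check: S_2/S_1 = 6·9 = 54 ≡ 2 = α_err ✓ (single-error assumption holds).
Step 4: error magnitude e = S_0/v_4 = S_0·∏_{j≠4}(α_4 − α_j) = 8·12 = 96 ≡ 5 (mod 13).
Step 5: correct position 4: c_4 = r_4 − e = 9 − 5 ≡ 4 (mod 13). Hence c = [0, 6, 2, 4, 1].
  Check: interpolating c through the α_i gives m(x) = 12 + 9·x (degree < 2) with m(α_i) = c_i for every i, so c is indeed a codeword.


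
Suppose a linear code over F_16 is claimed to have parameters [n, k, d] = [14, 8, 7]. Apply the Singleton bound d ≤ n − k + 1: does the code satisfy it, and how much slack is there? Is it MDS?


Singleton RHS = n − k + 1 = 7, slack = 0, bound satisfied, MDS.

Singleton bound: d ≤ n − k + 1.
Here n = 14, k = 8, so n − k + 1 = 7.
Given d = 7, check d ≤ 7: YES.
Slack = (n − k + 1) − d = 0.
The code is MDS (slack = 0).
Description: the claimed parameters are [14, 8, 7]_16; such a code would be MDS (meets Singleton bound).


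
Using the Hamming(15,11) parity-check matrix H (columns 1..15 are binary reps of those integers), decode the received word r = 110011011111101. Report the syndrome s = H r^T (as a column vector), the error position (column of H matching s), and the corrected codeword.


s = (1, 1, 1, 0)^T, error position = 14, corrected codeword c = 110011011111111

Compute s = H r^T mod 2 one row at a time:
  s_1 = 1 + 1 + 1 + 1 + 1 + 1 + 0 + 1 = 7 ≡ 1 (mod 2).
  s_2 = 0 + 1 + 1 + 0 + 1 + 1 + 0 + 1 = 5 ≡ 1 (mod 2).
  s_3 = 1 + 0 + 1 + 0 + 1 + 1 + 0 + 1 = 5 ≡ 1 (mod 2).
  s_4 = 1 + 0 + 1 + 0 + 1 + 1 + 1 + 1 = 6 ≡ 0 (mod 2).
s = (1, 1, 1, 0)^T — this equals column 14 of H (binary 1110), so error is at position 14.
Correct: flip bit 14 of r = 110011011111101 to get c = 110011011111111.


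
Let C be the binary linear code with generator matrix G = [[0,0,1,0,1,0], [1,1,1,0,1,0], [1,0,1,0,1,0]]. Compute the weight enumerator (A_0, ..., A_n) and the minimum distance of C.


Weight distribution: A_0 = 1, A_1 = 2, A_2 = 2, A_3 = 2, A_4 = 1. Minimum distance d = 1.

Enumerate all 2^3 = 8 messages m ∈ F_2^3.
For each, compute codeword c = mG in F_2^6, then tally its weight.
  m = 000 → c = 000000, weight = 0.
  m = 100 → c = 001010, weight = 2.
  m = 010 → c = 111010, weight = 4.
  m = 110 → c = 110000, weight = 2.
  m = 001 → c = 101010, weight = 3.
  m = 101 → c = 100000, weight = 1.
  m = 011 → c = 010000, weight = 1.
  m = 111 → c = 011010, weight = 3.
Tally weights:
  weight 0: 1 codewords.
  weight 1: 2 codewords.
  weight 2: 2 codewords.
  weight 3: 2 codewords.
  weight 4: 1 codewords.
Minimum distance d = smallest w > 0 with A_w > 0 = 1.
Sanity: Σ A_w = 8 = 2^3 = 8 ✓.


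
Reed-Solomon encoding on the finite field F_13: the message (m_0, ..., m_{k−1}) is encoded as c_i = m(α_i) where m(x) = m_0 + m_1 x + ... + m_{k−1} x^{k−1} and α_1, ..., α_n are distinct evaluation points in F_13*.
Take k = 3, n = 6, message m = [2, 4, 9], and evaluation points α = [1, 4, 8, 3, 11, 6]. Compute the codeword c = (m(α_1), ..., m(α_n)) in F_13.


c = [2, 6, 12, 4, 4, 12]

Message polynomial: m(x) = 2 + 4·x + 9·x^2 (mod 13).
For each evaluation point α_i, compute m(α_i) mod 13:
  α_1 = 1: Horner steps 9 → 0 → 2, so m(1) = 2.
  α_2 = 4: Horner steps 9 → 1 → 6, so m(4) = 6.
  α_3 = 8: Horner steps 9 → 11 → 12, so m(8) = 12.
  α_4 = 3: Horner steps 9 → 5 → 4, so m(3) = 4.
  α_5 = 11: Horner steps 9 → 12 → 4, so m(11) = 4.
  α_6 = 6: Horner steps 9 → 6 → 12, so m(6) = 12.
Codeword c = [2, 6, 12, 4, 4, 12] ∈ F_13^6.


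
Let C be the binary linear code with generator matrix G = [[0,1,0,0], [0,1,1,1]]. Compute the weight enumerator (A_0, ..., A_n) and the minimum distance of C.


Weight distribution: A_0 = 1, A_1 = 1, A_2 = 1, A_3 = 1. Minimum distance d = 1.

Enumerate all 2^2 = 4 messages m ∈ F_2^2.
For each, compute codeword c = mG in F_2^4, then tally its weight.
  m = 00 → c = 0000, weight = 0.
  m = 10 → c = 0100, weight = 1.
  m = 01 → c = 0111, weight = 3.
  m = 11 → c = 0011, weight = 2.
Tally weights:
  weight 0: 1 codewords.
  weight 1: 1 codewords.
  weight 2: 1 codewords.
  weight 3: 1 codewords.
Minimum distance d = smallest w > 0 with A_w > 0 = 1.
Sanity: Σ A_w = 4 = 2^2 = 4 ✓.


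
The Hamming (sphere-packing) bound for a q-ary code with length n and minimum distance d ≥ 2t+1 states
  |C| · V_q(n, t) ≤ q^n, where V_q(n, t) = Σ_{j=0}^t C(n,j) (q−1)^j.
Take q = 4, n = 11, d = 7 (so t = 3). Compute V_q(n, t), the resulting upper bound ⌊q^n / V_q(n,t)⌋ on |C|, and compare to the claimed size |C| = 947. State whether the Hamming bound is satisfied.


V_q(n, t) = 4984, q^n = 4194304, Hamming bound = 841, |C| = 947 > bound (violated).

Step 1: Compute V_q(n, t) = Σ_{j=0}^3 C(n, j) (q−1)^j.
  j = 0: C(11,0)·(3)^0 = 1·1 = 1.
  j = 1: C(11,1)·(3)^1 = 11·3 = 33.
  j = 2: C(11,2)·(3)^2 = 55·9 = 495.
  j = 3: C(11,3)·(3)^3 = 165·27 = 4455.
  V_q(n, t) = 1 + 33 + 495 + 4455 = 4984.
Step 2: q^n = 4^11 = 4194304.
Step 3: Hamming bound ⌊q^n / V_q(n,t)⌋ = ⌊4194304/4984⌋ = 841.
Step 4: Compare |C| = 947 to 841: violated.
The claimed |C| lies above the Hamming bound, so no 4-ary code of length 11 with d ≥ 7 can have 947 codewords.


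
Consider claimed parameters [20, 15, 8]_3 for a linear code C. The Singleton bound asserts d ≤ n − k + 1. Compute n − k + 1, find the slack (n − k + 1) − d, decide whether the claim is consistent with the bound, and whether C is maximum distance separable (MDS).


Singleton RHS = n − k + 1 = 6, slack = -2, bound violated (no such code; not MDS).

Singleton bound: d ≤ n − k + 1.
Here n = 20, k = 15, so n − k + 1 = 6.
Given d = 8, check d ≤ 6: NO.
Slack = (n − k + 1) − d = -2.
The slack is negative: d = 8 exceeds n − k + 1 = 6 by 2, so the Singleton bound is violated and no linear [20, 15, 8]_3 code can exist. In particular it is not MDS (MDS requires d = n − k + 1 exactly).
Description: the claimed parameters are [20, 15, 8]_3; such a code would be impossible (violates the Singleton bound).


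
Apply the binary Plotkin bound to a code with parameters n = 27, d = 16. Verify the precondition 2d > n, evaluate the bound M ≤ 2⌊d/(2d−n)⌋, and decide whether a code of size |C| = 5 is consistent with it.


Plotkin bound M ≤ 6; given |C| = 5 ≤ bound (satisfied).

Check applicability: 2d = 32, n = 27.
2d − n = 5 > 0, so Plotkin applies.
Compute d/(2d−n) = 16/5 ≈ 3.2000.
⌊d/(2d−n)⌋ = 3.
Plotkin bound: M ≤ 2·3 = 6.
Given |C| = 5, check: satisfied.
This |C| is below the Plotkin bound.


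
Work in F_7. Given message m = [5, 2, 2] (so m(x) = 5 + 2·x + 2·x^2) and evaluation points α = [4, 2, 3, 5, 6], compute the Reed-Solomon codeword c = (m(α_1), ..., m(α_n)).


c = [3, 3, 1, 2, 5]

Message polynomial: m(x) = 5 + 2·x + 2·x^2 (mod 7).
For each evaluation point α_i, compute m(α_i) mod 7:
  α_1 = 4: Horner steps 2 → 3 → 3, so m(4) = 3.
  α_2 = 2: Horner steps 2 → 6 → 3, so m(2) = 3.
  α_3 = 3: Horner steps 2 → 1 → 1, so m(3) = 1.
  α_4 = 5: Horner steps 2 → 5 → 2, so m(5) = 2.
  α_5 = 6: Horner steps 2 → 0 → 5, so m(6) = 5.
Codeword c = [3, 3, 1, 2, 5] ∈ F_7^5.


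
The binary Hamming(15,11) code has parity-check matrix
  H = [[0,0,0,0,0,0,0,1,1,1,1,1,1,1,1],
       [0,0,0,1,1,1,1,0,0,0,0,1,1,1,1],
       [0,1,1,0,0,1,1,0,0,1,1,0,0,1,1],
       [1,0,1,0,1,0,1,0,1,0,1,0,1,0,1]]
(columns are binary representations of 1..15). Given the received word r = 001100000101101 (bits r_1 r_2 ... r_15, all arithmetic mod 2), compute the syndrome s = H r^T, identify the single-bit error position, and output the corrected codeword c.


s = (0, 0, 1, 1)^T, error position = 3, corrected codeword c = 000100000101101

Compute s = H r^T mod 2 one row at a time:
  s_1 = 0 + 0 + 1 + 0 + 1 + 1 + 0 + 1 = 4 ≡ 0 (mod 2).
  s_2 = 1 + 0 + 0 + 0 + 1 + 1 + 0 + 1 = 4 ≡ 0 (mod 2).
  s_3 = 0 + 1 + 0 + 0 + 1 + 0 + 0 + 1 = 3 ≡ 1 (mod 2).
  s_4 = 0 + 1 + 0 + 0 + 0 + 0 + 1 + 1 = 3 ≡ 1 (mod 2).
s = (0, 0, 1, 1)^T — this equals column 3 of H (binary 0011), so error is at position 3.
Correct: flip bit 3 of r = 001100000101101 to get c = 000100000101101.


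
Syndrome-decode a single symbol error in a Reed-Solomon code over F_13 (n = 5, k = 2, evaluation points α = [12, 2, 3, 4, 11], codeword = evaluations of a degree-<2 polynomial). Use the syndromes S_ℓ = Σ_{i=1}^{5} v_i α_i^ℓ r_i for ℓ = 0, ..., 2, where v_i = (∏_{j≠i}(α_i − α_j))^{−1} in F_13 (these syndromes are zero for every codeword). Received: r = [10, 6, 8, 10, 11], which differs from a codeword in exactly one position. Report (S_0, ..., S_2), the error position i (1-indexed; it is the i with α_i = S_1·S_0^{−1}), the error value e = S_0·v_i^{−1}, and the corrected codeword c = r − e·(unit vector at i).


S = (2, 11, 2), error at position 1, error magnitude e = 10, c = [0, 6, 8, 10, 11].

Step 1: column multipliers v_i = (∏_{j≠i}(α_i − α_j))^{−1} mod 13.
  i = 1 (α = 12): (12−2)(12−3)(12−4)(12−11) = 10·9·8·1 = 720 ≡ 5, so v_1 = 5^{−1} = 8 (mod 13).
  i = 2 (α = 2): (2−12)(2−3)(2−4)(2−11) = (−10)·(−1)·(−2)·(−9) = 180 ≡ 11, so v_2 = 11^{−1} = 6 (mod 13).
  i = 3 (α = 3): (3−12)(3−2)(3−4)(3−11) = (−9)·1·(−1)·(−8) = −72 ≡ 6, so v_3 = 6^{−1} = 11 (mod 13).
  i = 4 (α = 4): (4−12)(4−2)(4−3)(4−11) = (−8)·2·1·(−7) = 112 ≡ 8, so v_4 = 8^{−1} = 5 (mod 13).
  i = 5 (α = 11): (11−12)(11−2)(11−3)(11−4) = (−1)·9·8·7 = −504 ≡ 3, so v_5 = 3^{−1} = 9 (mod 13).
  v = [8, 6, 11, 5, 9].
Step 2: syndromes of r = [10, 6, 8, 10, 11] (all sums mod 13).
  S_0 = Σ v_i r_i = 8·10 + 6·6 + 11·8 + 5·10 + 9·11 = 353 ≡ 2.
  S_1 = Σ v_i α_i r_i = 8·12·10 + 6·2·6 + 11·3·8 + 5·4·10 + 9·11·11 = 2585 ≡ 11.
  α_i^2 mod 13 = [1, 4, 9, 3, 4].
  S_2 = Σ v_i α_i^2 r_i = 8·1·10 + 6·4·6 + 11·9·8 + 5·3·10 + 9·4·11 = 1562 ≡ 2.
  S = (2, 11, 2) ≠ 0, so r is not a codeword (an error is present).
Step 3: locate the error. For a single error e at position i, S_ℓ = v_i·e·α_i^ℓ, so α_err = S_1/S_0.
  S_0^{−1} = 2^{−1} = 7 (mod 13), so α_err = 11·7 = 77 ≡ 12 = α_1. Error position i = 1.
  Consistency check: S_2/S_1 = 2·6 = 12 ≡ 12 = α_err ✓ (single-error assumption holds).
Step 4: error magnitude e = S_0/v_1 = S_0·∏_{j≠1}(α_1 − α_j) = 2·5 = 10 ≡ 10 (mod 13).
Step 5: correct position 1: c_1 = r_1 − e = 10 − 10 ≡ 0 (mod 13). Hence c = [0, 6, 8, 10, 11].
  Check: interpolating c through the α_i gives m(x) = 2 + 2·x (degree < 2) with m(α_i) = c_i for every i, so c is indeed a codeword.


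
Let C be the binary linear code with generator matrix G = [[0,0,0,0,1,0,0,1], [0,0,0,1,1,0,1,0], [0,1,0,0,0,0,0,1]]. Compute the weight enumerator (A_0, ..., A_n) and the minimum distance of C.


Weight distribution: A_0 = 1, A_2 = 3, A_3 = 3, A_5 = 1. Minimum distance d = 2.

Enumerate all 2^3 = 8 messages m ∈ F_2^3.
For each, compute codeword c = mG in F_2^8, then tally its weight.
  m = 000 → c = 00000000, weight = 0.
  m = 100 → c = 00001001, weight = 2.
  m = 010 → c = 00011010, weight = 3.
  m = 110 → c = 00010011, weight = 3.
  m = 001 → c = 01000001, weight = 2.
  m = 101 → c = 01001000, weight = 2.
  m = 011 → c = 01011011, weight = 5.
  m = 111 → c = 01010010, weight = 3.
Tally weights:
  weight 0: 1 codewords.
  weight 2: 3 codewords.
  weight 3: 3 codewords.
  weight 5: 1 codewords.
Minimum distance d = smallest w > 0 with A_w > 0 = 2.
Sanity: Σ A_w = 8 = 2^3 = 8 ✓.


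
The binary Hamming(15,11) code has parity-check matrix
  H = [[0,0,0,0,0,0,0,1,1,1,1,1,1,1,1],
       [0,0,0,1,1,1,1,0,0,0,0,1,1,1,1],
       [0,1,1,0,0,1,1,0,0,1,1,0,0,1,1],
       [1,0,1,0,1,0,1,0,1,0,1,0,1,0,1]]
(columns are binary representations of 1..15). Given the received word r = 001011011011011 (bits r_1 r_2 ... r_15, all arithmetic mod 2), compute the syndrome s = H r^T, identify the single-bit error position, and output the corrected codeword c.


s = (0, 1, 1, 1)^T, error position = 7, corrected codeword c = 001011111011011

Compute s = H r^T mod 2 one row at a time:
  s_1 = 1 + 1 + 0 + 1 + 1 + 0 + 1 + 1 = 6 ≡ 0 (mod 2).
  s_2 = 0 + 1 + 1 + 0 + 1 + 0 + 1 + 1 = 5 ≡ 1 (mod 2).
  s_3 = 0 + 1 + 1 + 0 + 0 + 1 + 1 + 1 = 5 ≡ 1 (mod 2).
  s_4 = 0 + 1 + 1 + 0 + 1 + 1 + 0 + 1 = 5 ≡ 1 (mod 2).
s = (0, 1, 1, 1)^T — this equals column 7 of H (binary 0111), so error is at position 7.
Correct: flip bit 7 of r = 001011011011011 to get c = 001011111011011.


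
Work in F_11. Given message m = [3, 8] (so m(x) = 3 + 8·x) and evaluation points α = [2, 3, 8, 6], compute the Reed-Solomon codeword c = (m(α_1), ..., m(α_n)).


c = [8, 5, 1, 7]

Message polynomial: m(x) = 3 + 8·x (mod 11).
For each evaluation point α_i, compute m(α_i) mod 11:
  α_1 = 2: Horner steps 8 → 8, so m(2) = 8.
  α_2 = 3: Horner steps 8 → 5, so m(3) = 5.
  α_3 = 8: Horner steps 8 → 1, so m(8) = 1.
  α_4 = 6: Horner steps 8 → 7, so m(6) = 7.
Codeword c = [8, 5, 1, 7] ∈ F_11^4.


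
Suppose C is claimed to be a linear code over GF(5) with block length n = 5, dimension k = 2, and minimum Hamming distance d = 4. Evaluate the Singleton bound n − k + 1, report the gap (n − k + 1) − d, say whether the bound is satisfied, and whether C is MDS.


Singleton RHS = n − k + 1 = 4, slack = 0, bound satisfied, MDS.

Singleton bound: d ≤ n − k + 1.
Here n = 5, k = 2, so n − k + 1 = 4.
Given d = 4, check d ≤ 4: YES.
Slack = (n − k + 1) − d = 0.
The code is MDS (slack = 0).
Description: the claimed parameters are [5, 2, 4]_5; such a code would be MDS (meets Singleton bound).


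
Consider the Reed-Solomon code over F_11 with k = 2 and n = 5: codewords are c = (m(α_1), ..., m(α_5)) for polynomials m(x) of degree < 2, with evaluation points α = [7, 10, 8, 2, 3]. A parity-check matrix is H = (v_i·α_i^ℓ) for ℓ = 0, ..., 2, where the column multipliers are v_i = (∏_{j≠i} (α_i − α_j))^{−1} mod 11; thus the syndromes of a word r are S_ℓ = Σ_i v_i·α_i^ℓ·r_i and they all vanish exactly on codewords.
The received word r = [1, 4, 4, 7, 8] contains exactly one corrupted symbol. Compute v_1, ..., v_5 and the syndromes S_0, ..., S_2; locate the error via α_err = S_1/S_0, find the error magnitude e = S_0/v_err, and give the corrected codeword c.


S = (4, 10, 3), error at position 3, error magnitude e = 2, c = [1, 4, 2, 7, 8].

Step 1: column multipliers v_i = (∏_{j≠i}(α_i − α_j))^{−1} mod 11.
  i = 1 (α = 7): (7−10)(7−8)(7−2)(7−3) = (−3)·(−1)·5·4 = 60 ≡ 5, so v_1 = 5^{−1} = 9 (mod 11).
  i = 2 (α = 10): (10−7)(10−8)(10−2)(10−3) = 3·2·8·7 = 336 ≡ 6, so v_2 = 6^{−1} = 2 (mod 11).
  i = 3 (α = 8): (8−7)(8−10)(8−2)(8−3) = 1·(−2)·6·5 = −60 ≡ 6, so v_3 = 6^{−1} = 2 (mod 11).
  i = 4 (α = 2): (2−7)(2−10)(2−8)(2−3) = (−5)·(−8)·(−6)·(−1) = 240 ≡ 9, so v_4 = 9^{−1} = 5 (mod 11).
  i = 5 (α = 3): (3−7)(3−10)(3−8)(3−2) = (−4)·(−7)·(−5)·1 = −140 ≡ 3, so v_5 = 3^{−1} = 4 (mod 11).
  v = [9, 2, 2, 5, 4].
Step 2: syndromes of r = [1, 4, 4, 7, 8] (all sums mod 11).
  S_0 = Σ v_i r_i = 9·1 + 2·4 + 2·4 + 5·7 + 4·8 = 92 ≡ 4.
  S_1 = Σ v_i α_i r_i = 9·7·1 + 2·10·4 + 2·8·4 + 5·2·7 + 4·3·8 = 373 ≡ 10.
  α_i^2 mod 11 = [5, 1, 9, 4, 9].
  S_2 = Σ v_i α_i^2 r_i = 9·5·1 + 2·1·4 + 2·9·4 + 5·4·7 + 4·9·8 = 553 ≡ 3.
  S = (4, 10, 3) ≠ 0, so r is not a codeword (an error is present).
Step 3: locate the error. For a single error e at position i, S_ℓ = v_i·e·α_i^ℓ, so α_err = S_1/S_0.
  S_0^{−1} = 4^{−1} = 3 (mod 11), so α_err = 10·3 = 30 ≡ 8 = α_3. Error position i = 3.
  Consistency check: S_2/S_1 = 3·10 = 30 ≡ 8 = α_err ✓ (single-error assumption holds).
Step 4: error magnitude e = S_0/v_3 = S_0·∏_{j≠3}(α_3 − α_j) = 4·6 = 24 ≡ 2 (mod 11).
Step 5: correct position 3: c_3 = r_3 − e = 4 − 2 ≡ 2 (mod 11). Hence c = [1, 4, 2, 7, 8].
  Check: interpolating c through the α_i gives m(x) = 5 + 1·x (degree < 2) with m(α_i) = c_i for every i, so c is indeed a codeword.


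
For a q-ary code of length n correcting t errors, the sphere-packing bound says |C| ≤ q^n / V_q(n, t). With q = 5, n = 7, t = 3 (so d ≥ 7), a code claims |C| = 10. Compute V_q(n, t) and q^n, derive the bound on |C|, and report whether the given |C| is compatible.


V_q(n, t) = 2605, q^n = 78125, Hamming bound = 29, |C| = 10 ≤ bound (satisfied).

Step 1: Compute V_q(n, t) = Σ_{j=0}^3 C(n, j) (q−1)^j.
  j = 0: C(7,0)·(4)^0 = 1·1 = 1.
  j = 1: C(7,1)·(4)^1 = 7·4 = 28.
  j = 2: C(7,2)·(4)^2 = 21·16 = 336.
  j = 3: C(7,3)·(4)^3 = 35·64 = 2240.
  V_q(n, t) = 1 + 28 + 336 + 2240 = 2605.
Step 2: q^n = 5^7 = 78125.
Step 3: Hamming bound ⌊q^n / V_q(n,t)⌋ = ⌊78125/2605⌋ = 29.
Step 4: Compare |C| = 10 to 29: satisfied.
The claimed |C| lies below the Hamming bound.


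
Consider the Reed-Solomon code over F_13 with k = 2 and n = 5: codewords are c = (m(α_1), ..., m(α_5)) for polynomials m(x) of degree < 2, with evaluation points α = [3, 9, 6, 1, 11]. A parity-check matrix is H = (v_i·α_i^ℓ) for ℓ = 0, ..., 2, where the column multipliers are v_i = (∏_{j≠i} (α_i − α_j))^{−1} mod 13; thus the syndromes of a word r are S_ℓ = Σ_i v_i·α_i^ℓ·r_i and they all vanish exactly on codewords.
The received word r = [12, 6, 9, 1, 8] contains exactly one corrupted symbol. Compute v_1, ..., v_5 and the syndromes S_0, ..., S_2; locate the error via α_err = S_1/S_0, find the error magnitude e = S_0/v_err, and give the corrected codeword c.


S = (8, 10, 6), error at position 5, error magnitude e = 4, c = [12, 6, 9, 1, 4].

Step 1: column multipliers v_i = (∏_{j≠i}(α_i − α_j))^{−1} mod 13.
  i = 1 (α = 3): (3−9)(3−6)(3−1)(3−11) = (−6)·(−3)·2·(−8) = −288 ≡ 11, so v_1 = 11^{−1} = 6 (mod 13).
  i = 2 (α = 9): (9−3)(9−6)(9−1)(9−11) = 6·3·8·(−2) = −288 ≡ 11, so v_2 = 11^{−1} = 6 (mod 13).
  i = 3 (α = 6): (6−3)(6−9)(6−1)(6−11) = 3·(−3)·5·(−5) = 225 ≡ 4, so v_3 = 4^{−1} = 10 (mod 13).
  i = 4 (α = 1): (1−3)(1−9)(1−6)(1−11) = (−2)·(−8)·(−5)·(−10) = 800 ≡ 7, so v_4 = 7^{−1} = 2 (mod 13).
  i = 5 (α = 11): (11−3)(11−9)(11−6)(11−1) = 8·2·5·10 = 800 ≡ 7, so v_5 = 7^{−1} = 2 (mod 13).
  v = [6, 6, 10, 2, 2].
Step 2: syndromes of r = [12, 6, 9, 1, 8] (all sums mod 13).
  S_0 = Σ v_i r_i = 6·12 + 6·6 + 10·9 + 2·1 + 2·8 = 216 ≡ 8.
  S_1 = Σ v_i α_i r_i = 6·3·12 + 6·9·6 + 10·6·9 + 2·1·1 + 2·11·8 = 1258 ≡ 10.
  α_i^2 mod 13 = [9, 3, 10, 1, 4].
  S_2 = Σ v_i α_i^2 r_i = 6·9·12 + 6·3·6 + 10·10·9 + 2·1·1 + 2·4·8 = 1722 ≡ 6.
  S = (8, 10, 6) ≠ 0, so r is not a codeword (an error is present).
Step 3: locate the error. For a single error e at position i, S_ℓ = v_i·e·α_i^ℓ, so α_err = S_1/S_0.
  S_0^{−1} = 8^{−1} = 5 (mod 13), so α_err = 10·5 = 50 ≡ 11 = α_5. Error position i = 5.
  Consistency check: S_2/S_1 = 6·4 = 24 ≡ 11 = α_err ✓ (single-error assumption holds).
Step 4: error magnitude e = S_0/v_5 = S_0·∏_{j≠5}(α_5 − α_j) = 8·7 = 56 ≡ 4 (mod 13).
Step 5: correct position 5: c_5 = r_5 − e = 8 − 4 ≡ 4 (mod 13). Hence c = [12, 6, 9, 1, 4].
  Check: interpolating c through the α_i gives m(x) = 2 + 12·x (degree < 2) with m(α_i) = c_i for every i, so c is indeed a codeword.


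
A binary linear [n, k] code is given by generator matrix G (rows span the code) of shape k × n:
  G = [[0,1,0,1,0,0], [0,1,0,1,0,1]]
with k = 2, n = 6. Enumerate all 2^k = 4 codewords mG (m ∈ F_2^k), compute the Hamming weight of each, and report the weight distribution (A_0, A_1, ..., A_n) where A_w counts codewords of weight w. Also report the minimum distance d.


Weight distribution: A_0 = 1, A_1 = 1, A_2 = 1, A_3 = 1. Minimum distance d = 1.

Enumerate all 2^2 = 4 messages m ∈ F_2^2.
For each, compute codeword c = mG in F_2^6, then tally its weight.
  m = 00 → c = 000000, weight = 0.
  m = 10 → c = 010100, weight = 2.
  m = 01 → c = 010101, weight = 3.
  m = 11 → c = 000001, weight = 1.
Tally weights:
  weight 0: 1 codewords.
  weight 1: 1 codewords.
  weight 2: 1 codewords.
  weight 3: 1 codewords.
Minimum distance d = smallest w > 0 with A_w > 0 = 1.
Sanity: Σ A_w = 4 = 2^2 = 4 ✓.


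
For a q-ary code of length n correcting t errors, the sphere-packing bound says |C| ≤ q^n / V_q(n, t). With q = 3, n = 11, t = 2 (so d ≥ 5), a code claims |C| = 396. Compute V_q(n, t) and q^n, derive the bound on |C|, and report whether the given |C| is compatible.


V_q(n, t) = 243, q^n = 177147, Hamming bound = 729, |C| = 396 ≤ bound (satisfied).

Step 1: Compute V_q(n, t) = Σ_{j=0}^2 C(n, j) (q−1)^j.
  j = 0: C(11,0)·(2)^0 = 1·1 = 1.
  j = 1: C(11,1)·(2)^1 = 11·2 = 22.
  j = 2: C(11,2)·(2)^2 = 55·4 = 220.
  V_q(n, t) = 1 + 22 + 220 = 243.
Step 2: q^n = 3^11 = 177147.
Step 3: Hamming bound ⌊q^n / V_q(n,t)⌋ = ⌊177147/243⌋ = 729.
Step 4: Compare |C| = 396 to 729: satisfied.
The claimed |C| lies below the Hamming bound.


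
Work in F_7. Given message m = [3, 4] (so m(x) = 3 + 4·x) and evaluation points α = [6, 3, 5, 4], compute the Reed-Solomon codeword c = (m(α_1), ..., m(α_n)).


c = [6, 1, 2, 5]

Message polynomial: m(x) = 3 + 4·x (mod 7).
For each evaluation point α_i, compute m(α_i) mod 7:
  α_1 = 6: Horner steps 4 → 6, so m(6) = 6.
  α_2 = 3: Horner steps 4 → 1, so m(3) = 1.
  α_3 = 5: Horner steps 4 → 2, so m(5) = 2.
  α_4 = 4: Horner steps 4 → 5, so m(4) = 5.
Codeword c = [6, 1, 2, 5] ∈ F_7^4.


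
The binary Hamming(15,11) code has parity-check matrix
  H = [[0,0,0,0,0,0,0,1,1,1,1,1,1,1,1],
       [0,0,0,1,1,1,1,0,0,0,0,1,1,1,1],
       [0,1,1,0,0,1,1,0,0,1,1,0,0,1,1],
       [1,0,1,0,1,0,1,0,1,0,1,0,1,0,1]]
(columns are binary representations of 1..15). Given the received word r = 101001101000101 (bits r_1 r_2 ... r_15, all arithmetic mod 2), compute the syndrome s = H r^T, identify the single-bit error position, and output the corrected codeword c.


s = (1, 0, 0, 0)^T, error position = 8, corrected codeword c = 101001111000101

Compute s = H r^T mod 2 one row at a time:
  s_1 = 0 + 1 + 0 + 0 + 0 + 1 + 0 + 1 = 3 ≡ 1 (mod 2).
  s_2 = 0 + 0 + 1 + 1 + 0 + 1 + 0 + 1 = 4 ≡ 0 (mod 2).
  s_3 = 0 + 1 + 1 + 1 + 0 + 0 + 0 + 1 = 4 ≡ 0 (mod 2).
  s_4 = 1 + 1 + 0 + 1 + 1 + 0 + 1 + 1 = 6 ≡ 0 (mod 2).
s = (1, 0, 0, 0)^T — this equals column 8 of H (binary 1000), so error is at position 8.
Correct: flip bit 8 of r = 101001101000101 to get c = 101001111000101.


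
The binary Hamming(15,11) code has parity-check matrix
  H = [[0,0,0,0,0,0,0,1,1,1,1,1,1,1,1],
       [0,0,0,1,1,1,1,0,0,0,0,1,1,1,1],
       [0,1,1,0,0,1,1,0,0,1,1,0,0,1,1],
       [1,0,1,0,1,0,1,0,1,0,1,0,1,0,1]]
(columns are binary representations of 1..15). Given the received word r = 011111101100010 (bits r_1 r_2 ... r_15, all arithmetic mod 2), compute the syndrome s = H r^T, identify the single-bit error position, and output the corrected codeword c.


s = (1, 1, 0, 0)^T, error position = 12, corrected codeword c = 011111101101010

Compute s = H r^T mod 2 one row at a time:
  s_1 = 0 + 1 + 1 + 0 + 0 + 0 + 1 + 0 = 3 ≡ 1 (mod 2).
  s_2 = 1 + 1 + 1 + 1 + 0 + 0 + 1 + 0 = 5 ≡ 1 (mod 2).
  s_3 = 1 + 1 + 1 + 1 + 1 + 0 + 1 + 0 = 6 ≡ 0 (mod 2).
  s_4 = 0 + 1 + 1 + 1 + 1 + 0 + 0 + 0 = 4 ≡ 0 (mod 2).
s = (1, 1, 0, 0)^T — this equals column 12 of H (binary 1100), so error is at position 12.
Correct: flip bit 12 of r = 011111101100010 to get c = 011111101101010.


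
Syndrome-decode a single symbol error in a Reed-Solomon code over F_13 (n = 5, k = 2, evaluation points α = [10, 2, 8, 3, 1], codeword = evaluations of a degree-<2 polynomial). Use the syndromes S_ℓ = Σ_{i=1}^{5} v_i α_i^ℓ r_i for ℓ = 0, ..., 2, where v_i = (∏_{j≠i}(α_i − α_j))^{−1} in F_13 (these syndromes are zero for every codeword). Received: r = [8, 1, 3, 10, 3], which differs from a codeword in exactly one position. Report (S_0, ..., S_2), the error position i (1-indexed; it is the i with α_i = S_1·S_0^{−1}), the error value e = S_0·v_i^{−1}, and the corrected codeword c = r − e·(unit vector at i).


S = (7, 7, 7), error at position 5, error magnitude e = 11, c = [8, 1, 3, 10, 5].

Step 1: column multipliers v_i = (∏_{j≠i}(α_i − α_j))^{−1} mod 13.
  i = 1 (α = 10): (10−2)(10−8)(10−3)(10−1) = 8·2·7·9 = 1008 ≡ 7, so v_1 = 7^{−1} = 2 (mod 13).
  i = 2 (α = 2): (2−10)(2−8)(2−3)(2−1) = (−8)·(−6)·(−1)·1 = −48 ≡ 4, so v_2 = 4^{−1} = 10 (mod 13).
  i = 3 (α = 8): (8−10)(8−2)(8−3)(8−1) = (−2)·6·5·7 = −420 ≡ 9, so v_3 = 9^{−1} = 3 (mod 13).
  i = 4 (α = 3): (3−10)(3−2)(3−8)(3−1) = (−7)·1·(−5)·2 = 70 ≡ 5, so v_4 = 5^{−1} = 8 (mod 13).
  i = 5 (α = 1): (1−10)(1−2)(1−8)(1−3) = (−9)·(−1)·(−7)·(−2) = 126 ≡ 9, so v_5 = 9^{−1} = 3 (mod 13).
  v = [2, 10, 3, 8, 3].
Step 2: syndromes of r = [8, 1, 3, 10, 3] (all sums mod 13).
  S_0 = Σ v_i r_i = 2·8 + 10·1 + 3·3 + 8·10 + 3·3 = 124 ≡ 7.
  S_1 = Σ v_i α_i r_i = 2·10·8 + 10·2·1 + 3·8·3 + 8·3·10 + 3·1·3 = 501 ≡ 7.
  α_i^2 mod 13 = [9, 4, 12, 9, 1].
  S_2 = Σ v_i α_i^2 r_i = 2·9·8 + 10·4·1 + 3·12·3 + 8·9·10 + 3·1·3 = 1021 ≡ 7.
  S = (7, 7, 7) ≠ 0, so r is not a codeword (an error is present).
Step 3: locate the error. For a single error e at position i, S_ℓ = v_i·e·α_i^ℓ, so α_err = S_1/S_0.
  S_0^{−1} = 7^{−1} = 2 (mod 13), so α_err = 7·2 = 14 ≡ 1 = α_5. Error position i = 5.
  Consistency check: S_2/S_1 = 7·2 = 14 ≡ 1 = α_err ✓ (single-error assumption holds).
Step 4: error magnitude e = S_0/v_5 = S_0·∏_{j≠5}(α_5 − α_j) = 7·9 = 63 ≡ 11 (mod 13).
Step 5: correct position 5: c_5 = r_5 − e = 3 − 11 ≡ 5 (mod 13). Hence c = [8, 1, 3, 10, 5].
  Check: interpolating c through the α_i gives m(x) = 9 + 9·x (degree < 2) with m(α_i) = c_i for every i, so c is indeed a codeword.


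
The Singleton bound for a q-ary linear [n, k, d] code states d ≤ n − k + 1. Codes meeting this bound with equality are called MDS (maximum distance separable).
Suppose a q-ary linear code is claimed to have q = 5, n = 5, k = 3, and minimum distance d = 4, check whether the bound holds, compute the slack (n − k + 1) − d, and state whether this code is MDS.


Singleton RHS = n − k + 1 = 3, slack = -1, bound violated (no such code; not MDS).

Singleton bound: d ≤ n − k + 1.
Here n = 5, k = 3, so n − k + 1 = 3.
Given d = 4, check d ≤ 3: NO.
Slack = (n − k + 1) − d = -1.
The slack is negative: d = 4 exceeds n − k + 1 = 3 by 1, so the Singleton bound is violated and no linear [5, 3, 4]_5 code can exist. In particular it is not MDS (MDS requires d = n − k + 1 exactly).
Description: the claimed parameters are [5, 3, 4]_5; such a code would be impossible (violates the Singleton bound).


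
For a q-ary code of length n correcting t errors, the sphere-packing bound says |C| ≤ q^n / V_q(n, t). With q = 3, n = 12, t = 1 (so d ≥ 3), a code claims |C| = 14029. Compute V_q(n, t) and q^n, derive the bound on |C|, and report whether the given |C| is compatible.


V_q(n, t) = 25, q^n = 531441, Hamming bound = 21257, |C| = 14029 ≤ bound (satisfied).

Step 1: Compute V_q(n, t) = Σ_{j=0}^1 C(n, j) (q−1)^j.
  j = 0: C(12,0)·(2)^0 = 1·1 = 1.
  j = 1: C(12,1)·(2)^1 = 12·2 = 24.
  V_q(n, t) = 1 + 24 = 25.
Step 2: q^n = 3^12 = 531441.
Step 3: Hamming bound ⌊q^n / V_q(n,t)⌋ = ⌊531441/25⌋ = 21257.
Step 4: Compare |C| = 14029 to 21257: satisfied.
The claimed |C| lies below the Hamming bound.


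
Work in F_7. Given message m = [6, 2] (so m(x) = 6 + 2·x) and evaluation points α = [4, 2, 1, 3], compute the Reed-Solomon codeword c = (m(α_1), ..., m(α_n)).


c = [0, 3, 1, 5]

Message polynomial: m(x) = 6 + 2·x (mod 7).
For each evaluation point α_i, compute m(α_i) mod 7:
  α_1 = 4: Horner steps 2 → 0, so m(4) = 0.
  α_2 = 2: Horner steps 2 → 3, so m(2) = 3.
  α_3 = 1: Horner steps 2 → 1, so m(1) = 1.
  α_4 = 3: Horner steps 2 → 5, so m(3) = 5.
Codeword c = [0, 3, 1, 5] ∈ F_7^4.


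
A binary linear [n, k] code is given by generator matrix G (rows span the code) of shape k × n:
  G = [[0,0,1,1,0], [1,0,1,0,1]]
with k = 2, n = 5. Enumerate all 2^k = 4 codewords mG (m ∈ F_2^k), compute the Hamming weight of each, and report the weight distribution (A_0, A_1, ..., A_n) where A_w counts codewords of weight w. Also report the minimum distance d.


Weight distribution: A_0 = 1, A_2 = 1, A_3 = 2. Minimum distance d = 2.

Enumerate all 2^2 = 4 messages m ∈ F_2^2.
For each, compute codeword c = mG in F_2^5, then tally its weight.
  m = 00 → c = 00000, weight = 0.
  m = 10 → c = 00110, weight = 2.
  m = 01 → c = 10101, weight = 3.
  m = 11 → c = 10011, weight = 3.
Tally weights:
  weight 0: 1 codewords.
  weight 2: 1 codewords.
  weight 3: 2 codewords.
Minimum distance d = smallest w > 0 with A_w > 0 = 2.
Sanity: Σ A_w = 4 = 2^2 = 4 ✓.


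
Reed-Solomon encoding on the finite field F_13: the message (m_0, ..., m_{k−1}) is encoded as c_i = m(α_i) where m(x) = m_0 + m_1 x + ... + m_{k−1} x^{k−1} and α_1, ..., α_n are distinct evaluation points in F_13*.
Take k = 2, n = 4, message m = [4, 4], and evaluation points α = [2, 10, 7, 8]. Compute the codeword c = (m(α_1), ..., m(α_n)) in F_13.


c = [12, 5, 6, 10]

Message polynomial: m(x) = 4 + 4·x (mod 13).
For each evaluation point α_i, compute m(α_i) mod 13:
  α_1 = 2: Horner steps 4 → 12, so m(2) = 12.
  α_2 = 10: Horner steps 4 → 5, so m(10) = 5.
  α_3 = 7: Horner steps 4 → 6, so m(7) = 6.
  α_4 = 8: Horner steps 4 → 10, so m(8) = 10.
Codeword c = [12, 5, 6, 10] ∈ F_13^4.


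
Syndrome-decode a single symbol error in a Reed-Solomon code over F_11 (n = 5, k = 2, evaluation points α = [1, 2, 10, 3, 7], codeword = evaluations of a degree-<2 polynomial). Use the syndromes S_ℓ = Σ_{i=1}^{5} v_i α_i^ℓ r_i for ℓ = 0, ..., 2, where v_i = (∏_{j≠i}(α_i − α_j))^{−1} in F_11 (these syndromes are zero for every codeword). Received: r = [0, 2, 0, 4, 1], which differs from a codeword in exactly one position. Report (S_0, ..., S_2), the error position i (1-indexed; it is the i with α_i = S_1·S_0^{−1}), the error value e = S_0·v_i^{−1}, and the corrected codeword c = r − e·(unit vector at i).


S = (3, 8, 3), error at position 3, error magnitude e = 4, c = [0, 2, 7, 4, 1].

Step 1: column multipliers v_i = (∏_{j≠i}(α_i − α_j))^{−1} mod 11.
  i = 1 (α = 1): (1−2)(1−10)(1−3)(1−7) = (−1)·(−9)·(−2)·(−6) = 108 ≡ 9, so v_1 = 9^{−1} = 5 (mod 11).
  i = 2 (α = 2): (2−1)(2−10)(2−3)(2−7) = 1·(−8)·(−1)·(−5) = −40 ≡ 4, so v_2 = 4^{−1} = 3 (mod 11).
  i = 3 (α = 10): (10−1)(10−2)(10−3)(10−7) = 9·8·7·3 = 1512 ≡ 5, so v_3 = 5^{−1} = 9 (mod 11).
  i = 4 (α = 3): (3−1)(3−2)(3−10)(3−7) = 2·1·(−7)·(−4) = 56 ≡ 1, so v_4 = 1^{−1} = 1 (mod 11).
  i = 5 (α = 7): (7−1)(7−2)(7−10)(7−3) = 6·5·(−3)·4 = −360 ≡ 3, so v_5 = 3^{−1} = 4 (mod 11).
  v = [5, 3, 9, 1, 4].
Step 2: syndromes of r = [0, 2, 0, 4, 1] (all sums mod 11).
  S_0 = Σ v_i r_i = 5·0 + 3·2 + 9·0 + 1·4 + 4·1 = 14 ≡ 3.
  S_1 = Σ v_i α_i r_i = 5·1·0 + 3·2·2 + 9·10·0 + 1·3·4 + 4·7·1 = 52 ≡ 8.
  α_i^2 mod 11 = [1, 4, 1, 9, 5].
  S_2 = Σ v_i α_i^2 r_i = 5·1·0 + 3·4·2 + 9·1·0 + 1·9·4 + 4·5·1 = 80 ≡ 3.
  S = (3, 8, 3) ≠ 0, so r is not a codeword (an error is present).
Step 3: locate the error. For a single error e at position i, S_ℓ = v_i·e·α_i^ℓ, so α_err = S_1/S_0.
  S_0^{−1} = 3^{−1} = 4 (mod 11), so α_err = 8·4 = 32 ≡ 10 = α_3. Error position i = 3.
  Consistency check: S_2/S_1 = 3·7 = 21 ≡ 10 = α_err ✓ (single-error assumption holds).
Step 4: error magnitude e = S_0/v_3 = S_0·∏_{j≠3}(α_3 − α_j) = 3·5 = 15 ≡ 4 (mod 11).
Step 5: correct position 3: c_3 = r_3 − e = 0 − 4 ≡ 7 (mod 11). Hence c = [0, 2, 7, 4, 1].
  Check: interpolating c through the α_i gives m(x) = 9 + 2·x (degree < 2) with m(α_i) = c_i for every i, so c is indeed a codeword.


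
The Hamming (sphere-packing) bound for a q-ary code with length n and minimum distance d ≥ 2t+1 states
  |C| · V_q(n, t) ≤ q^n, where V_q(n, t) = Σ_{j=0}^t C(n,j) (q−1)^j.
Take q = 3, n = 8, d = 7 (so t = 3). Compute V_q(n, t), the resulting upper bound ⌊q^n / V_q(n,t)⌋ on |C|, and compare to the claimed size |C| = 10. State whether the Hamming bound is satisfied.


V_q(n, t) = 577, q^n = 6561, Hamming bound = 11, |C| = 10 ≤ bound (satisfied).

Step 1: Compute V_q(n, t) = Σ_{j=0}^3 C(n, j) (q−1)^j.
  j = 0: C(8,0)·(2)^0 = 1·1 = 1.
  j = 1: C(8,1)·(2)^1 = 8·2 = 16.
  j = 2: C(8,2)·(2)^2 = 28·4 = 112.
  j = 3: C(8,3)·(2)^3 = 56·8 = 448.
  V_q(n, t) = 1 + 16 + 112 + 448 = 577.
Step 2: q^n = 3^8 = 6561.
Step 3: Hamming bound ⌊q^n / V_q(n,t)⌋ = ⌊6561/577⌋ = 11.
Step 4: Compare |C| = 10 to 11: satisfied.
The claimed |C| lies below the Hamming bound.
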